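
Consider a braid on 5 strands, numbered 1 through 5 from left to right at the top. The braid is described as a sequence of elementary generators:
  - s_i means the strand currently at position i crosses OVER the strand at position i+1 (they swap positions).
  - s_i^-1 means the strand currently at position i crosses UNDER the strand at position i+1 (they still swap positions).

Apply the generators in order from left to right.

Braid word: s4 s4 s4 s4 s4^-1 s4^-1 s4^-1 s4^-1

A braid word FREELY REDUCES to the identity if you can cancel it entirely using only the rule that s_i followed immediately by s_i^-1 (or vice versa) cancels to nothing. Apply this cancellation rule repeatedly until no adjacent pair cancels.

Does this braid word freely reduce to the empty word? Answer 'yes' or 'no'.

Gen 1 (s4): push. Stack: [s4]
Gen 2 (s4): push. Stack: [s4 s4]
Gen 3 (s4): push. Stack: [s4 s4 s4]
Gen 4 (s4): push. Stack: [s4 s4 s4 s4]
Gen 5 (s4^-1): cancels prior s4. Stack: [s4 s4 s4]
Gen 6 (s4^-1): cancels prior s4. Stack: [s4 s4]
Gen 7 (s4^-1): cancels prior s4. Stack: [s4]
Gen 8 (s4^-1): cancels prior s4. Stack: []
Reduced word: (empty)

Answer: yes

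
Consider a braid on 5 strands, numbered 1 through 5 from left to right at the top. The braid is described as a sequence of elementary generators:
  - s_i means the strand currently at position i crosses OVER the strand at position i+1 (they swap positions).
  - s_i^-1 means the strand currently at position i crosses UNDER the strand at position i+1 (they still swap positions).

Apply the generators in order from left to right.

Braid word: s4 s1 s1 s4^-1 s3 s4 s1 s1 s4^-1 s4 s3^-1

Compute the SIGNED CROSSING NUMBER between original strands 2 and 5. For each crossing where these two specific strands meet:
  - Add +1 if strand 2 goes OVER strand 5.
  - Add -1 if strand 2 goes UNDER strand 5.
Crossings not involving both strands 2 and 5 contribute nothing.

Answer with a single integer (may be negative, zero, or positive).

Answer: 0

Derivation:
Gen 1: crossing 4x5. Both 2&5? no. Sum: 0
Gen 2: crossing 1x2. Both 2&5? no. Sum: 0
Gen 3: crossing 2x1. Both 2&5? no. Sum: 0
Gen 4: crossing 5x4. Both 2&5? no. Sum: 0
Gen 5: crossing 3x4. Both 2&5? no. Sum: 0
Gen 6: crossing 3x5. Both 2&5? no. Sum: 0
Gen 7: crossing 1x2. Both 2&5? no. Sum: 0
Gen 8: crossing 2x1. Both 2&5? no. Sum: 0
Gen 9: crossing 5x3. Both 2&5? no. Sum: 0
Gen 10: crossing 3x5. Both 2&5? no. Sum: 0
Gen 11: crossing 4x5. Both 2&5? no. Sum: 0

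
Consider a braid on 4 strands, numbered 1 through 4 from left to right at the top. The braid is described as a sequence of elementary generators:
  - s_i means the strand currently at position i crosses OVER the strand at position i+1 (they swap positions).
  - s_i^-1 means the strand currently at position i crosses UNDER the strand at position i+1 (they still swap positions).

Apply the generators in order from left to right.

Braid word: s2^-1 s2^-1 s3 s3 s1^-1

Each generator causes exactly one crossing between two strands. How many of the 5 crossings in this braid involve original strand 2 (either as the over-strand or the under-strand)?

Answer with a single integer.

Answer: 3

Derivation:
Gen 1: crossing 2x3. Involves strand 2? yes. Count so far: 1
Gen 2: crossing 3x2. Involves strand 2? yes. Count so far: 2
Gen 3: crossing 3x4. Involves strand 2? no. Count so far: 2
Gen 4: crossing 4x3. Involves strand 2? no. Count so far: 2
Gen 5: crossing 1x2. Involves strand 2? yes. Count so far: 3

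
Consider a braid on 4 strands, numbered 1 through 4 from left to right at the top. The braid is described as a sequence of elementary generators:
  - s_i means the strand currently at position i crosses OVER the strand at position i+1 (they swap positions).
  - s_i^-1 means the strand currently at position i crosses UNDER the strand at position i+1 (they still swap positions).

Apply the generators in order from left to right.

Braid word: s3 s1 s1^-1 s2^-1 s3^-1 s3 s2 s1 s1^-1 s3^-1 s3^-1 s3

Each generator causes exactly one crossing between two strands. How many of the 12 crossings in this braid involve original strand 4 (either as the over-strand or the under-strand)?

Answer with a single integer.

Answer: 6

Derivation:
Gen 1: crossing 3x4. Involves strand 4? yes. Count so far: 1
Gen 2: crossing 1x2. Involves strand 4? no. Count so far: 1
Gen 3: crossing 2x1. Involves strand 4? no. Count so far: 1
Gen 4: crossing 2x4. Involves strand 4? yes. Count so far: 2
Gen 5: crossing 2x3. Involves strand 4? no. Count so far: 2
Gen 6: crossing 3x2. Involves strand 4? no. Count so far: 2
Gen 7: crossing 4x2. Involves strand 4? yes. Count so far: 3
Gen 8: crossing 1x2. Involves strand 4? no. Count so far: 3
Gen 9: crossing 2x1. Involves strand 4? no. Count so far: 3
Gen 10: crossing 4x3. Involves strand 4? yes. Count so far: 4
Gen 11: crossing 3x4. Involves strand 4? yes. Count so far: 5
Gen 12: crossing 4x3. Involves strand 4? yes. Count so far: 6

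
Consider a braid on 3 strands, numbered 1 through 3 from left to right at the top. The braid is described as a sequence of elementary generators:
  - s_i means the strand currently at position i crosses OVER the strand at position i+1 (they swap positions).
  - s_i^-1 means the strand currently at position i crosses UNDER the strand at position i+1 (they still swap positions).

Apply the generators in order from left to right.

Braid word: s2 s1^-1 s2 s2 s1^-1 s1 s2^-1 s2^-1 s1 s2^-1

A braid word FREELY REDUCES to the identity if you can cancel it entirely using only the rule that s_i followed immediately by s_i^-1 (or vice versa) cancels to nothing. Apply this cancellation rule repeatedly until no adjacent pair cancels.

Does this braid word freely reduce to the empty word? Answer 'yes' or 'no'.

Answer: yes

Derivation:
Gen 1 (s2): push. Stack: [s2]
Gen 2 (s1^-1): push. Stack: [s2 s1^-1]
Gen 3 (s2): push. Stack: [s2 s1^-1 s2]
Gen 4 (s2): push. Stack: [s2 s1^-1 s2 s2]
Gen 5 (s1^-1): push. Stack: [s2 s1^-1 s2 s2 s1^-1]
Gen 6 (s1): cancels prior s1^-1. Stack: [s2 s1^-1 s2 s2]
Gen 7 (s2^-1): cancels prior s2. Stack: [s2 s1^-1 s2]
Gen 8 (s2^-1): cancels prior s2. Stack: [s2 s1^-1]
Gen 9 (s1): cancels prior s1^-1. Stack: [s2]
Gen 10 (s2^-1): cancels prior s2. Stack: []
Reduced word: (empty)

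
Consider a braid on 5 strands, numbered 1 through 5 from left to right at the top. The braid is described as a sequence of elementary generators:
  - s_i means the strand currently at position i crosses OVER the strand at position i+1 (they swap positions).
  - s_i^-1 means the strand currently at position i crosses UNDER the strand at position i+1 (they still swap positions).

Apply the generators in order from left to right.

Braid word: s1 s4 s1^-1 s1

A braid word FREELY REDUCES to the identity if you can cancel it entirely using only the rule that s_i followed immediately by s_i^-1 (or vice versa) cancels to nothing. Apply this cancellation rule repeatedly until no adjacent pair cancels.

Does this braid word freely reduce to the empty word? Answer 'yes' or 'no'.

Gen 1 (s1): push. Stack: [s1]
Gen 2 (s4): push. Stack: [s1 s4]
Gen 3 (s1^-1): push. Stack: [s1 s4 s1^-1]
Gen 4 (s1): cancels prior s1^-1. Stack: [s1 s4]
Reduced word: s1 s4

Answer: no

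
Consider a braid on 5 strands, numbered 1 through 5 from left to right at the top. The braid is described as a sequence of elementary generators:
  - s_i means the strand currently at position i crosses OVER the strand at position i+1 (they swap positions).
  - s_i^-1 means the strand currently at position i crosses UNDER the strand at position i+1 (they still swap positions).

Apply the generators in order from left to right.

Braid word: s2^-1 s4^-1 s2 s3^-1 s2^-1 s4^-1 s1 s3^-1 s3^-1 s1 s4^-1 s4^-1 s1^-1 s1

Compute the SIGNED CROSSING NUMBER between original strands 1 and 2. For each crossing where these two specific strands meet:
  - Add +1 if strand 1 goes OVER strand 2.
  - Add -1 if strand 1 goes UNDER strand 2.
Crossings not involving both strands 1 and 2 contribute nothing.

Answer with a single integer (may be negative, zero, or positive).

Gen 1: crossing 2x3. Both 1&2? no. Sum: 0
Gen 2: crossing 4x5. Both 1&2? no. Sum: 0
Gen 3: crossing 3x2. Both 1&2? no. Sum: 0
Gen 4: crossing 3x5. Both 1&2? no. Sum: 0
Gen 5: crossing 2x5. Both 1&2? no. Sum: 0
Gen 6: crossing 3x4. Both 1&2? no. Sum: 0
Gen 7: crossing 1x5. Both 1&2? no. Sum: 0
Gen 8: crossing 2x4. Both 1&2? no. Sum: 0
Gen 9: crossing 4x2. Both 1&2? no. Sum: 0
Gen 10: crossing 5x1. Both 1&2? no. Sum: 0
Gen 11: crossing 4x3. Both 1&2? no. Sum: 0
Gen 12: crossing 3x4. Both 1&2? no. Sum: 0
Gen 13: crossing 1x5. Both 1&2? no. Sum: 0
Gen 14: crossing 5x1. Both 1&2? no. Sum: 0

Answer: 0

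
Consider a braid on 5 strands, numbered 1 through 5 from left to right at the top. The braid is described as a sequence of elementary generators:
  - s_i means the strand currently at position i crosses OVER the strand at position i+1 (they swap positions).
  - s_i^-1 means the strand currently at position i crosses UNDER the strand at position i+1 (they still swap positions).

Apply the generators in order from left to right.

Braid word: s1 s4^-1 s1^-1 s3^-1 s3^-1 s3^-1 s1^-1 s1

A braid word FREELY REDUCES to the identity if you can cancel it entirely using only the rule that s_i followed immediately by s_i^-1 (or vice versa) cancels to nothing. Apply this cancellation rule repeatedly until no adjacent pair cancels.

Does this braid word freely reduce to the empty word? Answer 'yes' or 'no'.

Gen 1 (s1): push. Stack: [s1]
Gen 2 (s4^-1): push. Stack: [s1 s4^-1]
Gen 3 (s1^-1): push. Stack: [s1 s4^-1 s1^-1]
Gen 4 (s3^-1): push. Stack: [s1 s4^-1 s1^-1 s3^-1]
Gen 5 (s3^-1): push. Stack: [s1 s4^-1 s1^-1 s3^-1 s3^-1]
Gen 6 (s3^-1): push. Stack: [s1 s4^-1 s1^-1 s3^-1 s3^-1 s3^-1]
Gen 7 (s1^-1): push. Stack: [s1 s4^-1 s1^-1 s3^-1 s3^-1 s3^-1 s1^-1]
Gen 8 (s1): cancels prior s1^-1. Stack: [s1 s4^-1 s1^-1 s3^-1 s3^-1 s3^-1]
Reduced word: s1 s4^-1 s1^-1 s3^-1 s3^-1 s3^-1

Answer: no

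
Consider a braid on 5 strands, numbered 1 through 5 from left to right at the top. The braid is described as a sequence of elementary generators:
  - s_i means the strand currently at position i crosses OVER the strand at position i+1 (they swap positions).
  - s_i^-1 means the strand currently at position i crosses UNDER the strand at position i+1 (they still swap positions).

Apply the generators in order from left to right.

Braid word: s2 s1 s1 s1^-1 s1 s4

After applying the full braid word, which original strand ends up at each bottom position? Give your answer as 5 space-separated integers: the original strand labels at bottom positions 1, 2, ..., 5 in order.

Gen 1 (s2): strand 2 crosses over strand 3. Perm now: [1 3 2 4 5]
Gen 2 (s1): strand 1 crosses over strand 3. Perm now: [3 1 2 4 5]
Gen 3 (s1): strand 3 crosses over strand 1. Perm now: [1 3 2 4 5]
Gen 4 (s1^-1): strand 1 crosses under strand 3. Perm now: [3 1 2 4 5]
Gen 5 (s1): strand 3 crosses over strand 1. Perm now: [1 3 2 4 5]
Gen 6 (s4): strand 4 crosses over strand 5. Perm now: [1 3 2 5 4]

Answer: 1 3 2 5 4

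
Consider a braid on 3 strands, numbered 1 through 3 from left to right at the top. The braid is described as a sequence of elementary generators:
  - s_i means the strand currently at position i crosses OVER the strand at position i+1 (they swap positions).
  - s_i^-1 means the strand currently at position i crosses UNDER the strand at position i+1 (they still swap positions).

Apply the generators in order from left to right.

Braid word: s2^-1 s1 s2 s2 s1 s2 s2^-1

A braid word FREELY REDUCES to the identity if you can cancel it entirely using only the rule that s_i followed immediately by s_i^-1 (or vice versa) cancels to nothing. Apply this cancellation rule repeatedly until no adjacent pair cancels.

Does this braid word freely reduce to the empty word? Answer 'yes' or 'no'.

Answer: no

Derivation:
Gen 1 (s2^-1): push. Stack: [s2^-1]
Gen 2 (s1): push. Stack: [s2^-1 s1]
Gen 3 (s2): push. Stack: [s2^-1 s1 s2]
Gen 4 (s2): push. Stack: [s2^-1 s1 s2 s2]
Gen 5 (s1): push. Stack: [s2^-1 s1 s2 s2 s1]
Gen 6 (s2): push. Stack: [s2^-1 s1 s2 s2 s1 s2]
Gen 7 (s2^-1): cancels prior s2. Stack: [s2^-1 s1 s2 s2 s1]
Reduced word: s2^-1 s1 s2 s2 s1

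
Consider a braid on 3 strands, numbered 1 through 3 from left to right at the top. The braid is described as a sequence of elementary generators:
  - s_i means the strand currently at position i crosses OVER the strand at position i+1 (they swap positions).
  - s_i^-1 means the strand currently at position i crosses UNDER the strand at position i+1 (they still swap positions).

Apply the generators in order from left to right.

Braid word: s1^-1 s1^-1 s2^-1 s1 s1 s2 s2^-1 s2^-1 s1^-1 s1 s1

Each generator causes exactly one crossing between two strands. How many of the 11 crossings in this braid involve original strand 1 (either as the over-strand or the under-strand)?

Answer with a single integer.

Gen 1: crossing 1x2. Involves strand 1? yes. Count so far: 1
Gen 2: crossing 2x1. Involves strand 1? yes. Count so far: 2
Gen 3: crossing 2x3. Involves strand 1? no. Count so far: 2
Gen 4: crossing 1x3. Involves strand 1? yes. Count so far: 3
Gen 5: crossing 3x1. Involves strand 1? yes. Count so far: 4
Gen 6: crossing 3x2. Involves strand 1? no. Count so far: 4
Gen 7: crossing 2x3. Involves strand 1? no. Count so far: 4
Gen 8: crossing 3x2. Involves strand 1? no. Count so far: 4
Gen 9: crossing 1x2. Involves strand 1? yes. Count so far: 5
Gen 10: crossing 2x1. Involves strand 1? yes. Count so far: 6
Gen 11: crossing 1x2. Involves strand 1? yes. Count so far: 7

Answer: 7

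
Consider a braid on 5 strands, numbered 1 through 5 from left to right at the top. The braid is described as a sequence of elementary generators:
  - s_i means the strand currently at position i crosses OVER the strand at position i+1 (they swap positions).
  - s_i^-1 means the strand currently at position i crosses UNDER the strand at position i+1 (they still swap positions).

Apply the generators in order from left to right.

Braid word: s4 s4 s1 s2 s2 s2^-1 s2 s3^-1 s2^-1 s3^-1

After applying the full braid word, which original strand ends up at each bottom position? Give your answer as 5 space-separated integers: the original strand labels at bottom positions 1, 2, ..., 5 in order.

Gen 1 (s4): strand 4 crosses over strand 5. Perm now: [1 2 3 5 4]
Gen 2 (s4): strand 5 crosses over strand 4. Perm now: [1 2 3 4 5]
Gen 3 (s1): strand 1 crosses over strand 2. Perm now: [2 1 3 4 5]
Gen 4 (s2): strand 1 crosses over strand 3. Perm now: [2 3 1 4 5]
Gen 5 (s2): strand 3 crosses over strand 1. Perm now: [2 1 3 4 5]
Gen 6 (s2^-1): strand 1 crosses under strand 3. Perm now: [2 3 1 4 5]
Gen 7 (s2): strand 3 crosses over strand 1. Perm now: [2 1 3 4 5]
Gen 8 (s3^-1): strand 3 crosses under strand 4. Perm now: [2 1 4 3 5]
Gen 9 (s2^-1): strand 1 crosses under strand 4. Perm now: [2 4 1 3 5]
Gen 10 (s3^-1): strand 1 crosses under strand 3. Perm now: [2 4 3 1 5]

Answer: 2 4 3 1 5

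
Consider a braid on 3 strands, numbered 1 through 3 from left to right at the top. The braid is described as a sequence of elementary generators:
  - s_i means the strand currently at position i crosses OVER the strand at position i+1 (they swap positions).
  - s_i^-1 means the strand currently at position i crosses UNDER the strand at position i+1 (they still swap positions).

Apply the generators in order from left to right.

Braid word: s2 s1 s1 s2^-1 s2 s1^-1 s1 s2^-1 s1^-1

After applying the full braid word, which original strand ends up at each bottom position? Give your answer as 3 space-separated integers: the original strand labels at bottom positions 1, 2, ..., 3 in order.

Answer: 2 1 3

Derivation:
Gen 1 (s2): strand 2 crosses over strand 3. Perm now: [1 3 2]
Gen 2 (s1): strand 1 crosses over strand 3. Perm now: [3 1 2]
Gen 3 (s1): strand 3 crosses over strand 1. Perm now: [1 3 2]
Gen 4 (s2^-1): strand 3 crosses under strand 2. Perm now: [1 2 3]
Gen 5 (s2): strand 2 crosses over strand 3. Perm now: [1 3 2]
Gen 6 (s1^-1): strand 1 crosses under strand 3. Perm now: [3 1 2]
Gen 7 (s1): strand 3 crosses over strand 1. Perm now: [1 3 2]
Gen 8 (s2^-1): strand 3 crosses under strand 2. Perm now: [1 2 3]
Gen 9 (s1^-1): strand 1 crosses under strand 2. Perm now: [2 1 3]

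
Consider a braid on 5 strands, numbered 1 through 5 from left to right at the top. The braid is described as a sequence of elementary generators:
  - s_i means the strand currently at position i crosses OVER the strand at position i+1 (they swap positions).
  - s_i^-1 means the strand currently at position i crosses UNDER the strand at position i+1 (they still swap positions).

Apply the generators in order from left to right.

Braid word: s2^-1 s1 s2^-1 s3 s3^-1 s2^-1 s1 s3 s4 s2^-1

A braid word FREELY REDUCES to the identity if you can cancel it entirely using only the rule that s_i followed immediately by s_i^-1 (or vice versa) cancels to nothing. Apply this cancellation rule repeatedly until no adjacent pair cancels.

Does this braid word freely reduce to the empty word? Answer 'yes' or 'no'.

Answer: no

Derivation:
Gen 1 (s2^-1): push. Stack: [s2^-1]
Gen 2 (s1): push. Stack: [s2^-1 s1]
Gen 3 (s2^-1): push. Stack: [s2^-1 s1 s2^-1]
Gen 4 (s3): push. Stack: [s2^-1 s1 s2^-1 s3]
Gen 5 (s3^-1): cancels prior s3. Stack: [s2^-1 s1 s2^-1]
Gen 6 (s2^-1): push. Stack: [s2^-1 s1 s2^-1 s2^-1]
Gen 7 (s1): push. Stack: [s2^-1 s1 s2^-1 s2^-1 s1]
Gen 8 (s3): push. Stack: [s2^-1 s1 s2^-1 s2^-1 s1 s3]
Gen 9 (s4): push. Stack: [s2^-1 s1 s2^-1 s2^-1 s1 s3 s4]
Gen 10 (s2^-1): push. Stack: [s2^-1 s1 s2^-1 s2^-1 s1 s3 s4 s2^-1]
Reduced word: s2^-1 s1 s2^-1 s2^-1 s1 s3 s4 s2^-1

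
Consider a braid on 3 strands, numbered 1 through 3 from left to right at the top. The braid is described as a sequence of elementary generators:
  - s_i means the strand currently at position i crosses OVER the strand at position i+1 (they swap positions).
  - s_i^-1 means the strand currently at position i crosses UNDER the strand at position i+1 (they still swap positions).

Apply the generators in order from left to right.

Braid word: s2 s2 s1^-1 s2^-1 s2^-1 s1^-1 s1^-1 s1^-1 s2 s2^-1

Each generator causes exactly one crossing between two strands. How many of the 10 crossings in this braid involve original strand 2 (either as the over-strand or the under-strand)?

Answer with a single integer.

Answer: 8

Derivation:
Gen 1: crossing 2x3. Involves strand 2? yes. Count so far: 1
Gen 2: crossing 3x2. Involves strand 2? yes. Count so far: 2
Gen 3: crossing 1x2. Involves strand 2? yes. Count so far: 3
Gen 4: crossing 1x3. Involves strand 2? no. Count so far: 3
Gen 5: crossing 3x1. Involves strand 2? no. Count so far: 3
Gen 6: crossing 2x1. Involves strand 2? yes. Count so far: 4
Gen 7: crossing 1x2. Involves strand 2? yes. Count so far: 5
Gen 8: crossing 2x1. Involves strand 2? yes. Count so far: 6
Gen 9: crossing 2x3. Involves strand 2? yes. Count so far: 7
Gen 10: crossing 3x2. Involves strand 2? yes. Count so far: 8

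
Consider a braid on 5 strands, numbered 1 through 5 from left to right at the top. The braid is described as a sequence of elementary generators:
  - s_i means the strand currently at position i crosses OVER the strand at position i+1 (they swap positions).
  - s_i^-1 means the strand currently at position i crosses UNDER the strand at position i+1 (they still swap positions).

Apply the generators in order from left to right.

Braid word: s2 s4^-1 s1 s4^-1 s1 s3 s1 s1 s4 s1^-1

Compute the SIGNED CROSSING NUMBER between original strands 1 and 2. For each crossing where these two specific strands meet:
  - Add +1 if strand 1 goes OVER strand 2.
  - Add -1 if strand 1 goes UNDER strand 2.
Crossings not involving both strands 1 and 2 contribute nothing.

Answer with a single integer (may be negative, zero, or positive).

Gen 1: crossing 2x3. Both 1&2? no. Sum: 0
Gen 2: crossing 4x5. Both 1&2? no. Sum: 0
Gen 3: crossing 1x3. Both 1&2? no. Sum: 0
Gen 4: crossing 5x4. Both 1&2? no. Sum: 0
Gen 5: crossing 3x1. Both 1&2? no. Sum: 0
Gen 6: crossing 2x4. Both 1&2? no. Sum: 0
Gen 7: crossing 1x3. Both 1&2? no. Sum: 0
Gen 8: crossing 3x1. Both 1&2? no. Sum: 0
Gen 9: crossing 2x5. Both 1&2? no. Sum: 0
Gen 10: crossing 1x3. Both 1&2? no. Sum: 0

Answer: 0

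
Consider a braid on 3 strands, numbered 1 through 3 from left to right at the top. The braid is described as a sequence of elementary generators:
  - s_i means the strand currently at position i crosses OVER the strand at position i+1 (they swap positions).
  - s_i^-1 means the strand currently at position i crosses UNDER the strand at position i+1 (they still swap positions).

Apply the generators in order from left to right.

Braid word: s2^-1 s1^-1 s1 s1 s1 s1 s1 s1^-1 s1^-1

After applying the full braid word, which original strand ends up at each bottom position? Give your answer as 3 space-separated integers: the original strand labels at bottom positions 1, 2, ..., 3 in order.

Answer: 1 3 2

Derivation:
Gen 1 (s2^-1): strand 2 crosses under strand 3. Perm now: [1 3 2]
Gen 2 (s1^-1): strand 1 crosses under strand 3. Perm now: [3 1 2]
Gen 3 (s1): strand 3 crosses over strand 1. Perm now: [1 3 2]
Gen 4 (s1): strand 1 crosses over strand 3. Perm now: [3 1 2]
Gen 5 (s1): strand 3 crosses over strand 1. Perm now: [1 3 2]
Gen 6 (s1): strand 1 crosses over strand 3. Perm now: [3 1 2]
Gen 7 (s1): strand 3 crosses over strand 1. Perm now: [1 3 2]
Gen 8 (s1^-1): strand 1 crosses under strand 3. Perm now: [3 1 2]
Gen 9 (s1^-1): strand 3 crosses under strand 1. Perm now: [1 3 2]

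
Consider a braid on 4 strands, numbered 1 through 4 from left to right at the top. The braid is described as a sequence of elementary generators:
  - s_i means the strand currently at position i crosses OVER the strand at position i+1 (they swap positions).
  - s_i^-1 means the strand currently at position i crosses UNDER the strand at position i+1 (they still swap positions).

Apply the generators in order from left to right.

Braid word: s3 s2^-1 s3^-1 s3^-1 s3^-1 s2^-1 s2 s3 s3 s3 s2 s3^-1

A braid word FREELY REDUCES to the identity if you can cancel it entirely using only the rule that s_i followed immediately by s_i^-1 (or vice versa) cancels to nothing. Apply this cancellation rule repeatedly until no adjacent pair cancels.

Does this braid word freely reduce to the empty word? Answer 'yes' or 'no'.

Answer: yes

Derivation:
Gen 1 (s3): push. Stack: [s3]
Gen 2 (s2^-1): push. Stack: [s3 s2^-1]
Gen 3 (s3^-1): push. Stack: [s3 s2^-1 s3^-1]
Gen 4 (s3^-1): push. Stack: [s3 s2^-1 s3^-1 s3^-1]
Gen 5 (s3^-1): push. Stack: [s3 s2^-1 s3^-1 s3^-1 s3^-1]
Gen 6 (s2^-1): push. Stack: [s3 s2^-1 s3^-1 s3^-1 s3^-1 s2^-1]
Gen 7 (s2): cancels prior s2^-1. Stack: [s3 s2^-1 s3^-1 s3^-1 s3^-1]
Gen 8 (s3): cancels prior s3^-1. Stack: [s3 s2^-1 s3^-1 s3^-1]
Gen 9 (s3): cancels prior s3^-1. Stack: [s3 s2^-1 s3^-1]
Gen 10 (s3): cancels prior s3^-1. Stack: [s3 s2^-1]
Gen 11 (s2): cancels prior s2^-1. Stack: [s3]
Gen 12 (s3^-1): cancels prior s3. Stack: []
Reduced word: (empty)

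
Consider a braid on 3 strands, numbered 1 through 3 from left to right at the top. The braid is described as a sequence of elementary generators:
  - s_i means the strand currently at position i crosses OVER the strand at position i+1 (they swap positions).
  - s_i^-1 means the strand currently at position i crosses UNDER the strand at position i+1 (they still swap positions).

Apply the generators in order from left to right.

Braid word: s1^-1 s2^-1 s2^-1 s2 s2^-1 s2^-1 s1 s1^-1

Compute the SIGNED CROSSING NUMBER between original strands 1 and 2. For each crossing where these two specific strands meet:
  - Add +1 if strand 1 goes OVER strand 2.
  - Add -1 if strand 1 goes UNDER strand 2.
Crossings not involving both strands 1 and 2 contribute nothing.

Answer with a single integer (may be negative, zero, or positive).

Gen 1: 1 under 2. Both 1&2? yes. Contrib: -1. Sum: -1
Gen 2: crossing 1x3. Both 1&2? no. Sum: -1
Gen 3: crossing 3x1. Both 1&2? no. Sum: -1
Gen 4: crossing 1x3. Both 1&2? no. Sum: -1
Gen 5: crossing 3x1. Both 1&2? no. Sum: -1
Gen 6: crossing 1x3. Both 1&2? no. Sum: -1
Gen 7: crossing 2x3. Both 1&2? no. Sum: -1
Gen 8: crossing 3x2. Both 1&2? no. Sum: -1

Answer: -1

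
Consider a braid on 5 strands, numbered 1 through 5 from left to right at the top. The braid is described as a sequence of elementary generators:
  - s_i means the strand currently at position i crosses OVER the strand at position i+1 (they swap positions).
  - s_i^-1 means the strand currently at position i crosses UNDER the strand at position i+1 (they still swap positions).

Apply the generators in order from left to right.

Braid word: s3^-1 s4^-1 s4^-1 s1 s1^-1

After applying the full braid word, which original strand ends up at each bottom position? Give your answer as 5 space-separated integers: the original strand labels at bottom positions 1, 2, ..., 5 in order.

Gen 1 (s3^-1): strand 3 crosses under strand 4. Perm now: [1 2 4 3 5]
Gen 2 (s4^-1): strand 3 crosses under strand 5. Perm now: [1 2 4 5 3]
Gen 3 (s4^-1): strand 5 crosses under strand 3. Perm now: [1 2 4 3 5]
Gen 4 (s1): strand 1 crosses over strand 2. Perm now: [2 1 4 3 5]
Gen 5 (s1^-1): strand 2 crosses under strand 1. Perm now: [1 2 4 3 5]

Answer: 1 2 4 3 5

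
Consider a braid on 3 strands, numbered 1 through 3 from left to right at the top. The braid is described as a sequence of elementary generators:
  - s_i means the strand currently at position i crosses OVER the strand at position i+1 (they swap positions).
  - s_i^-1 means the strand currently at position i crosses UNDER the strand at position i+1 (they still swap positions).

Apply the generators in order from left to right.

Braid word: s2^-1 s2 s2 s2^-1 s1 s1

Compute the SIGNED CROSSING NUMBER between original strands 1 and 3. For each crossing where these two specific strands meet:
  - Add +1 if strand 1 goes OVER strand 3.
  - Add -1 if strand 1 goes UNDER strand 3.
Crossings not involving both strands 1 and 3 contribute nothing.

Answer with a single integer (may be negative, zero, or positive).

Answer: 0

Derivation:
Gen 1: crossing 2x3. Both 1&3? no. Sum: 0
Gen 2: crossing 3x2. Both 1&3? no. Sum: 0
Gen 3: crossing 2x3. Both 1&3? no. Sum: 0
Gen 4: crossing 3x2. Both 1&3? no. Sum: 0
Gen 5: crossing 1x2. Both 1&3? no. Sum: 0
Gen 6: crossing 2x1. Both 1&3? no. Sum: 0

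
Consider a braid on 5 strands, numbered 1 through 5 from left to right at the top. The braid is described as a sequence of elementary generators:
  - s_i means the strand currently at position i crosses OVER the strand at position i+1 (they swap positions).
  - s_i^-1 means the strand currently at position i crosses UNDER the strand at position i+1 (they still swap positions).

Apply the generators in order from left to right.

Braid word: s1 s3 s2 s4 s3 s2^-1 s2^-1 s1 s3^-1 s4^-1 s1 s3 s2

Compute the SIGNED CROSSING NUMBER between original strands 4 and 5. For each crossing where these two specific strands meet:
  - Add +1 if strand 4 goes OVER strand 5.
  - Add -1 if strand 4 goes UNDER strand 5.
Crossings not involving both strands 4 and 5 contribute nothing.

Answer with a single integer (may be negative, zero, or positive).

Answer: 0

Derivation:
Gen 1: crossing 1x2. Both 4&5? no. Sum: 0
Gen 2: crossing 3x4. Both 4&5? no. Sum: 0
Gen 3: crossing 1x4. Both 4&5? no. Sum: 0
Gen 4: crossing 3x5. Both 4&5? no. Sum: 0
Gen 5: crossing 1x5. Both 4&5? no. Sum: 0
Gen 6: 4 under 5. Both 4&5? yes. Contrib: -1. Sum: -1
Gen 7: 5 under 4. Both 4&5? yes. Contrib: +1. Sum: 0
Gen 8: crossing 2x4. Both 4&5? no. Sum: 0
Gen 9: crossing 5x1. Both 4&5? no. Sum: 0
Gen 10: crossing 5x3. Both 4&5? no. Sum: 0
Gen 11: crossing 4x2. Both 4&5? no. Sum: 0
Gen 12: crossing 1x3. Both 4&5? no. Sum: 0
Gen 13: crossing 4x3. Both 4&5? no. Sum: 0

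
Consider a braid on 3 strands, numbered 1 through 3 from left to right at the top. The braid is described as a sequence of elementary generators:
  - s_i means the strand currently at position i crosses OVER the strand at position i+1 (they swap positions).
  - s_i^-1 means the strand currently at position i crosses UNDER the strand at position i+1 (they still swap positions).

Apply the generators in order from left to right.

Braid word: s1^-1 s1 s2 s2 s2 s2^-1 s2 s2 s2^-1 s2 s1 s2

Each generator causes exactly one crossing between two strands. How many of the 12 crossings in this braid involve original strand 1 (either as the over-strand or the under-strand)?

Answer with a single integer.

Answer: 4

Derivation:
Gen 1: crossing 1x2. Involves strand 1? yes. Count so far: 1
Gen 2: crossing 2x1. Involves strand 1? yes. Count so far: 2
Gen 3: crossing 2x3. Involves strand 1? no. Count so far: 2
Gen 4: crossing 3x2. Involves strand 1? no. Count so far: 2
Gen 5: crossing 2x3. Involves strand 1? no. Count so far: 2
Gen 6: crossing 3x2. Involves strand 1? no. Count so far: 2
Gen 7: crossing 2x3. Involves strand 1? no. Count so far: 2
Gen 8: crossing 3x2. Involves strand 1? no. Count so far: 2
Gen 9: crossing 2x3. Involves strand 1? no. Count so far: 2
Gen 10: crossing 3x2. Involves strand 1? no. Count so far: 2
Gen 11: crossing 1x2. Involves strand 1? yes. Count so far: 3
Gen 12: crossing 1x3. Involves strand 1? yes. Count so far: 4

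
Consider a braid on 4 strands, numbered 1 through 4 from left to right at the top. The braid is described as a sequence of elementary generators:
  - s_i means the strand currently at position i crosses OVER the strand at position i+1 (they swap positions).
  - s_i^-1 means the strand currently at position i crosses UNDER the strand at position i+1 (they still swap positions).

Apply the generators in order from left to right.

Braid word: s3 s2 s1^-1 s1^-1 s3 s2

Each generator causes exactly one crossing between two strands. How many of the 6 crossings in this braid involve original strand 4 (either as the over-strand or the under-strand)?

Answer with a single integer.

Gen 1: crossing 3x4. Involves strand 4? yes. Count so far: 1
Gen 2: crossing 2x4. Involves strand 4? yes. Count so far: 2
Gen 3: crossing 1x4. Involves strand 4? yes. Count so far: 3
Gen 4: crossing 4x1. Involves strand 4? yes. Count so far: 4
Gen 5: crossing 2x3. Involves strand 4? no. Count so far: 4
Gen 6: crossing 4x3. Involves strand 4? yes. Count so far: 5

Answer: 5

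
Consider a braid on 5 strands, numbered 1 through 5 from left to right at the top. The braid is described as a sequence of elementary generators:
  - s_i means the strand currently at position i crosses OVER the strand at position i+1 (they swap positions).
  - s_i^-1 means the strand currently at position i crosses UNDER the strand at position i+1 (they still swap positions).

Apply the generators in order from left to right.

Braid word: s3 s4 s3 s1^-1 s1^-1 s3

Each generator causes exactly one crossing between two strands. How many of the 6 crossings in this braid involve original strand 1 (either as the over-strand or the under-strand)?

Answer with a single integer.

Answer: 2

Derivation:
Gen 1: crossing 3x4. Involves strand 1? no. Count so far: 0
Gen 2: crossing 3x5. Involves strand 1? no. Count so far: 0
Gen 3: crossing 4x5. Involves strand 1? no. Count so far: 0
Gen 4: crossing 1x2. Involves strand 1? yes. Count so far: 1
Gen 5: crossing 2x1. Involves strand 1? yes. Count so far: 2
Gen 6: crossing 5x4. Involves strand 1? no. Count so far: 2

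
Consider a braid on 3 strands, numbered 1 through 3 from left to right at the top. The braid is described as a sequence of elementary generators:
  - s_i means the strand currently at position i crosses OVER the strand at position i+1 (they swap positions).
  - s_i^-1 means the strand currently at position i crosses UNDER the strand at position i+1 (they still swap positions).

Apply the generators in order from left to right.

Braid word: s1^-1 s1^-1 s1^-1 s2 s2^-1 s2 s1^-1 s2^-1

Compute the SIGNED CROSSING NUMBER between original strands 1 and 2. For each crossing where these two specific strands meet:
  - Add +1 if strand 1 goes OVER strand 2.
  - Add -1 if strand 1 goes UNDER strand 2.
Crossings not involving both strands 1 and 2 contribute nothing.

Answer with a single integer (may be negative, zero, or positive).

Answer: 0

Derivation:
Gen 1: 1 under 2. Both 1&2? yes. Contrib: -1. Sum: -1
Gen 2: 2 under 1. Both 1&2? yes. Contrib: +1. Sum: 0
Gen 3: 1 under 2. Both 1&2? yes. Contrib: -1. Sum: -1
Gen 4: crossing 1x3. Both 1&2? no. Sum: -1
Gen 5: crossing 3x1. Both 1&2? no. Sum: -1
Gen 6: crossing 1x3. Both 1&2? no. Sum: -1
Gen 7: crossing 2x3. Both 1&2? no. Sum: -1
Gen 8: 2 under 1. Both 1&2? yes. Contrib: +1. Sum: 0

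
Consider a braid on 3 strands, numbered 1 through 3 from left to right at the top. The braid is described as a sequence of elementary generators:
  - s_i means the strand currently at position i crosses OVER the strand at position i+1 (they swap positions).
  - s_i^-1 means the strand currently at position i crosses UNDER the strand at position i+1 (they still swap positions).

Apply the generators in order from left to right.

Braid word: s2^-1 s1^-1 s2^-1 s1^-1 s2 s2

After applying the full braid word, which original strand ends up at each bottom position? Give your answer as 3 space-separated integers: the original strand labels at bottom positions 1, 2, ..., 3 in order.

Gen 1 (s2^-1): strand 2 crosses under strand 3. Perm now: [1 3 2]
Gen 2 (s1^-1): strand 1 crosses under strand 3. Perm now: [3 1 2]
Gen 3 (s2^-1): strand 1 crosses under strand 2. Perm now: [3 2 1]
Gen 4 (s1^-1): strand 3 crosses under strand 2. Perm now: [2 3 1]
Gen 5 (s2): strand 3 crosses over strand 1. Perm now: [2 1 3]
Gen 6 (s2): strand 1 crosses over strand 3. Perm now: [2 3 1]

Answer: 2 3 1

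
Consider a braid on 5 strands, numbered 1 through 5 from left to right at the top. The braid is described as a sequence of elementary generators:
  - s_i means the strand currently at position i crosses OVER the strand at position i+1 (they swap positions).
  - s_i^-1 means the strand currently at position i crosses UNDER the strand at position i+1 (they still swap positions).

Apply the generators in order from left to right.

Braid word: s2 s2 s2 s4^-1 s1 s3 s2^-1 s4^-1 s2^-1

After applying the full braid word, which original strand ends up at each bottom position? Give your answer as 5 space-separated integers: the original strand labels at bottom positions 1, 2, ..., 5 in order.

Answer: 3 1 5 4 2

Derivation:
Gen 1 (s2): strand 2 crosses over strand 3. Perm now: [1 3 2 4 5]
Gen 2 (s2): strand 3 crosses over strand 2. Perm now: [1 2 3 4 5]
Gen 3 (s2): strand 2 crosses over strand 3. Perm now: [1 3 2 4 5]
Gen 4 (s4^-1): strand 4 crosses under strand 5. Perm now: [1 3 2 5 4]
Gen 5 (s1): strand 1 crosses over strand 3. Perm now: [3 1 2 5 4]
Gen 6 (s3): strand 2 crosses over strand 5. Perm now: [3 1 5 2 4]
Gen 7 (s2^-1): strand 1 crosses under strand 5. Perm now: [3 5 1 2 4]
Gen 8 (s4^-1): strand 2 crosses under strand 4. Perm now: [3 5 1 4 2]
Gen 9 (s2^-1): strand 5 crosses under strand 1. Perm now: [3 1 5 4 2]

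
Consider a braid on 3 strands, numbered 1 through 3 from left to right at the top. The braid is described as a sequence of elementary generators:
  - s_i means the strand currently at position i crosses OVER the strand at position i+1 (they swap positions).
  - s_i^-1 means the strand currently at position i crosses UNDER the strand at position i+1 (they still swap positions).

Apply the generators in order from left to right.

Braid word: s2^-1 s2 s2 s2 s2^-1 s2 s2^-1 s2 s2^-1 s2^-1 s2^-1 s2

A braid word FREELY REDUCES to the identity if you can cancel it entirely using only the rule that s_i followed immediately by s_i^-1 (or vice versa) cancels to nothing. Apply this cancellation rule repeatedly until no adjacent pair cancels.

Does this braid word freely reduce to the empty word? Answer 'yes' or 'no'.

Gen 1 (s2^-1): push. Stack: [s2^-1]
Gen 2 (s2): cancels prior s2^-1. Stack: []
Gen 3 (s2): push. Stack: [s2]
Gen 4 (s2): push. Stack: [s2 s2]
Gen 5 (s2^-1): cancels prior s2. Stack: [s2]
Gen 6 (s2): push. Stack: [s2 s2]
Gen 7 (s2^-1): cancels prior s2. Stack: [s2]
Gen 8 (s2): push. Stack: [s2 s2]
Gen 9 (s2^-1): cancels prior s2. Stack: [s2]
Gen 10 (s2^-1): cancels prior s2. Stack: []
Gen 11 (s2^-1): push. Stack: [s2^-1]
Gen 12 (s2): cancels prior s2^-1. Stack: []
Reduced word: (empty)

Answer: yes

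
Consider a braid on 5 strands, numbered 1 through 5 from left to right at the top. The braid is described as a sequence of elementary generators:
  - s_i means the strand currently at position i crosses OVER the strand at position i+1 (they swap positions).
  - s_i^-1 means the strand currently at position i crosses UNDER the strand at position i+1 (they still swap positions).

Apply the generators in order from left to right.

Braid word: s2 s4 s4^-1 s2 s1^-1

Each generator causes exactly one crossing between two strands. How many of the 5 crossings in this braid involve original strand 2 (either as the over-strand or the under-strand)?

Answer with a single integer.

Answer: 3

Derivation:
Gen 1: crossing 2x3. Involves strand 2? yes. Count so far: 1
Gen 2: crossing 4x5. Involves strand 2? no. Count so far: 1
Gen 3: crossing 5x4. Involves strand 2? no. Count so far: 1
Gen 4: crossing 3x2. Involves strand 2? yes. Count so far: 2
Gen 5: crossing 1x2. Involves strand 2? yes. Count so far: 3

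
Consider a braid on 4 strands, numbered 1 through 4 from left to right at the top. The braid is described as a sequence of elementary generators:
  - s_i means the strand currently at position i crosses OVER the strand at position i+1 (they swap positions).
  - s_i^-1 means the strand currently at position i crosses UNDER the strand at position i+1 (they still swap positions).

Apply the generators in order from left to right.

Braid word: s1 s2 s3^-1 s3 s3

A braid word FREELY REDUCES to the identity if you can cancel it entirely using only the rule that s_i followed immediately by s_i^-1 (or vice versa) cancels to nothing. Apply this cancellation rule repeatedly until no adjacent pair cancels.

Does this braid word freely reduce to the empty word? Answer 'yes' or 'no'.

Gen 1 (s1): push. Stack: [s1]
Gen 2 (s2): push. Stack: [s1 s2]
Gen 3 (s3^-1): push. Stack: [s1 s2 s3^-1]
Gen 4 (s3): cancels prior s3^-1. Stack: [s1 s2]
Gen 5 (s3): push. Stack: [s1 s2 s3]
Reduced word: s1 s2 s3

Answer: no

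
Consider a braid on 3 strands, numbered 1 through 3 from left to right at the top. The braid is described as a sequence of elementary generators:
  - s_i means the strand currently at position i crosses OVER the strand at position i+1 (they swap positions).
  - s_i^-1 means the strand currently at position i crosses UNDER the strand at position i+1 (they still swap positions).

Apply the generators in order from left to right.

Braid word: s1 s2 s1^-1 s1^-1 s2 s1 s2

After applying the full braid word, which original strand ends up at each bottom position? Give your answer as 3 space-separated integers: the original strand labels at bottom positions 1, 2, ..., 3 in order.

Answer: 1 3 2

Derivation:
Gen 1 (s1): strand 1 crosses over strand 2. Perm now: [2 1 3]
Gen 2 (s2): strand 1 crosses over strand 3. Perm now: [2 3 1]
Gen 3 (s1^-1): strand 2 crosses under strand 3. Perm now: [3 2 1]
Gen 4 (s1^-1): strand 3 crosses under strand 2. Perm now: [2 3 1]
Gen 5 (s2): strand 3 crosses over strand 1. Perm now: [2 1 3]
Gen 6 (s1): strand 2 crosses over strand 1. Perm now: [1 2 3]
Gen 7 (s2): strand 2 crosses over strand 3. Perm now: [1 3 2]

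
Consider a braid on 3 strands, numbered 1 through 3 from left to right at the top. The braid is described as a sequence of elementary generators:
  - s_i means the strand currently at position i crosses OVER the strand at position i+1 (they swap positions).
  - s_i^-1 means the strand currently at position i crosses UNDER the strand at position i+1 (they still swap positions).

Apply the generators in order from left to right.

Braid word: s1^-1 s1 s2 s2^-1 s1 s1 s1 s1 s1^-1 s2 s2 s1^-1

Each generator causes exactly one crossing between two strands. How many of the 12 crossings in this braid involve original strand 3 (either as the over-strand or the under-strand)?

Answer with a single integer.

Gen 1: crossing 1x2. Involves strand 3? no. Count so far: 0
Gen 2: crossing 2x1. Involves strand 3? no. Count so far: 0
Gen 3: crossing 2x3. Involves strand 3? yes. Count so far: 1
Gen 4: crossing 3x2. Involves strand 3? yes. Count so far: 2
Gen 5: crossing 1x2. Involves strand 3? no. Count so far: 2
Gen 6: crossing 2x1. Involves strand 3? no. Count so far: 2
Gen 7: crossing 1x2. Involves strand 3? no. Count so far: 2
Gen 8: crossing 2x1. Involves strand 3? no. Count so far: 2
Gen 9: crossing 1x2. Involves strand 3? no. Count so far: 2
Gen 10: crossing 1x3. Involves strand 3? yes. Count so far: 3
Gen 11: crossing 3x1. Involves strand 3? yes. Count so far: 4
Gen 12: crossing 2x1. Involves strand 3? no. Count so far: 4

Answer: 4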